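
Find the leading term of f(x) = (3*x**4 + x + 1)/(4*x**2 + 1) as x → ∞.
3*x**2/4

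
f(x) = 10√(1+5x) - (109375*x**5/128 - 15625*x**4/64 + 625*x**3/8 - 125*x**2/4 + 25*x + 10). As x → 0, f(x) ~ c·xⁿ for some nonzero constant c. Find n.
6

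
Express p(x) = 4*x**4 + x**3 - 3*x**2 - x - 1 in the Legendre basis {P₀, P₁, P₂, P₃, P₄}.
(-6/5)P₀ + (-2/5)P₁ + (2/7)P₂ + (2/5)P₃ + (32/35)P₄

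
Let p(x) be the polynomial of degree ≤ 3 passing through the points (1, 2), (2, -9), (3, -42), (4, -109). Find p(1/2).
3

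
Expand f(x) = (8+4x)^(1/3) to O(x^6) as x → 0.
2 + x/3 - x**2/18 + 5*x**3/324 - 5*x**4/972 + 11*x**5/5832 + O(x**6)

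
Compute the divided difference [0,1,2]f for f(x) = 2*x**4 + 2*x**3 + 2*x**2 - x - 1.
22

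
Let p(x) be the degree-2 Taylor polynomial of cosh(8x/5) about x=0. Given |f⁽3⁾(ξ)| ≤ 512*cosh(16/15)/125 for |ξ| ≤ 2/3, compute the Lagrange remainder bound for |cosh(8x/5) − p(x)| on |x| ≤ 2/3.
2048*cosh(16/15)/10125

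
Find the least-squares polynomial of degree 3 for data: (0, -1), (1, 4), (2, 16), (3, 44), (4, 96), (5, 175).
-101/126 + (1691/756)x + (215/252)x² + (31/27)x³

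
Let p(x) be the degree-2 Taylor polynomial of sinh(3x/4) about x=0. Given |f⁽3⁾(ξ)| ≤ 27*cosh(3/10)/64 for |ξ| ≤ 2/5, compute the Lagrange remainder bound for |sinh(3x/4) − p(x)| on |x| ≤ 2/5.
9*cosh(3/10)/2000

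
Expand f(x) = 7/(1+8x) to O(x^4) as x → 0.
7 - 56*x + 448*x**2 - 3584*x**3 + O(x**4)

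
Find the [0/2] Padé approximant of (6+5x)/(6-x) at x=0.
1/(5*x**2/6 - x + 1)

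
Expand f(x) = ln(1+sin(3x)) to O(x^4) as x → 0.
3*x - 9*x**2/2 + 9*x**3/2 + O(x**4)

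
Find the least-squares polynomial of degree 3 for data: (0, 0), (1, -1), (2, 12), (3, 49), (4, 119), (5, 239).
-3/14 + (-221/84)x + (1/2)x² + (23/12)x³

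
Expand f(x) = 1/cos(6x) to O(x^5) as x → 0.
1 + 18*x**2 + 270*x**4 + O(x**5)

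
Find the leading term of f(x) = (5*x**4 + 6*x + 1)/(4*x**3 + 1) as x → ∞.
5*x/4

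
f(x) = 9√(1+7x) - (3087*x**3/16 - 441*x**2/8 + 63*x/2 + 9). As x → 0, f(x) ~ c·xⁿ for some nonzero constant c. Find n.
4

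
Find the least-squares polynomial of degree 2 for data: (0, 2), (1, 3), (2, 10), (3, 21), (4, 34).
8/5 + (1/5)x + (2)x²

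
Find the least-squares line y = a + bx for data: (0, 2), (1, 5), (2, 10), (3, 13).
a = 9/5, b = 19/5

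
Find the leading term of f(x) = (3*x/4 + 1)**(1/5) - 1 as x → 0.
3*x/20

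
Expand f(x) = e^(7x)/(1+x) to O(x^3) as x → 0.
1 + 6*x + 37*x**2/2 + O(x**3)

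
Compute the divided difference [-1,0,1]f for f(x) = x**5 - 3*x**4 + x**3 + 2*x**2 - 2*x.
-1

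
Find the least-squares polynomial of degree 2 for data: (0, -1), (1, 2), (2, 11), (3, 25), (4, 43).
-6/5 + (11/10)x + (5/2)x²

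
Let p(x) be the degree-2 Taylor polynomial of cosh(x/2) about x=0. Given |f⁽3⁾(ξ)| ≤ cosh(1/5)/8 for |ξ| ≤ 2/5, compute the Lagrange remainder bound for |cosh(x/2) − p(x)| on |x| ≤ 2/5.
cosh(1/5)/750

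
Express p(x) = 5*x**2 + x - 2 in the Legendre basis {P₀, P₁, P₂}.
(-1/3)P₀ + P₁ + (10/3)P₂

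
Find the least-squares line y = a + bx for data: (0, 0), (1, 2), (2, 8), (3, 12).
a = -4/5, b = 21/5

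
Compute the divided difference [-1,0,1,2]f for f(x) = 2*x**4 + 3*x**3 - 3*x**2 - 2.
7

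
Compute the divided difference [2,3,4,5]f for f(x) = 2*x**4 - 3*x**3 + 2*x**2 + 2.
25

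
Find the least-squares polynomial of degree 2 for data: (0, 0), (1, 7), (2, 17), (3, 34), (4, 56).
2/7 + (233/70)x + (37/14)x²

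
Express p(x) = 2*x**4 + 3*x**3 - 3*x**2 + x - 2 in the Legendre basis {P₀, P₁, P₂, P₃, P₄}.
(-13/5)P₀ + (14/5)P₁ + (-6/7)P₂ + (6/5)P₃ + (16/35)P₄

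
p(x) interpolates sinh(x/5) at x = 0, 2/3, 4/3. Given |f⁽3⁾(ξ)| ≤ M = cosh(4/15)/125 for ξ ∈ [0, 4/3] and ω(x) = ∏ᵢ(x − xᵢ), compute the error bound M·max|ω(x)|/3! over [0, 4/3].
8*sqrt(3)*cosh(4/15)/91125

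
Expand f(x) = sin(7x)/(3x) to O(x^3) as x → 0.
7/3 - 343*x**2/18 + O(x**3)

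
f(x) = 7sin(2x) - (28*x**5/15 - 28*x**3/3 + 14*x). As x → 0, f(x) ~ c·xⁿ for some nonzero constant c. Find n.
7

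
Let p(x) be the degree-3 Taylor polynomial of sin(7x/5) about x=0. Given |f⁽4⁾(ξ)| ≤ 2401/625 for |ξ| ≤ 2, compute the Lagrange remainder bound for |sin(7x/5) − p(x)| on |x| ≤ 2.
4802/1875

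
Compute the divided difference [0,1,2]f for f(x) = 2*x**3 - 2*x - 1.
6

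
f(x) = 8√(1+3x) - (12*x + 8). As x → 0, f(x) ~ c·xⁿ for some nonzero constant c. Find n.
2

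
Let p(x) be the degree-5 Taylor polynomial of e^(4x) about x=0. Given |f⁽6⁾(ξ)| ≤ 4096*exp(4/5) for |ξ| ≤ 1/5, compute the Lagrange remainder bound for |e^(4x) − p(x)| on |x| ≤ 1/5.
256*exp(4/5)/703125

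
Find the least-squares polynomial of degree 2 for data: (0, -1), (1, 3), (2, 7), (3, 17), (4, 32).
-2/5 + (2)x²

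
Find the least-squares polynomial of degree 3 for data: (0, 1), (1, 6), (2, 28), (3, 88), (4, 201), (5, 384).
74/63 + (95/189)x + (109/126)x² + (155/54)x³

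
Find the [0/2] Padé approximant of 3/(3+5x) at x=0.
1/(5*x/3 + 1)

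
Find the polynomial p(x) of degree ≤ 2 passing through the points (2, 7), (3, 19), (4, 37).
3*x**2 - 3*x + 1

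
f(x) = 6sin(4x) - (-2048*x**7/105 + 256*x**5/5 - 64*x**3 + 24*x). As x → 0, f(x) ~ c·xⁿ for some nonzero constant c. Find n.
9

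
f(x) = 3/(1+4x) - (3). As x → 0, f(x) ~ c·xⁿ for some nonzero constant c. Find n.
1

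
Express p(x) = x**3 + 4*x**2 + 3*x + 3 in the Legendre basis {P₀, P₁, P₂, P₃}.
(13/3)P₀ + (18/5)P₁ + (8/3)P₂ + (2/5)P₃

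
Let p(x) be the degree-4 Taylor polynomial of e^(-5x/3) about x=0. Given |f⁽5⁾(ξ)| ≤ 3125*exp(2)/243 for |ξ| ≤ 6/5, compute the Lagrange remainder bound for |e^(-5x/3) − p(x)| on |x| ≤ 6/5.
4*exp(2)/15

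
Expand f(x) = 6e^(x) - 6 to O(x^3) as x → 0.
6*x + 3*x**2 + O(x**3)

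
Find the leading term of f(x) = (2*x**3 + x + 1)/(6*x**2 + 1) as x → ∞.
x/3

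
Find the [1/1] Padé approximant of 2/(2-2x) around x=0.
1/(1 - x)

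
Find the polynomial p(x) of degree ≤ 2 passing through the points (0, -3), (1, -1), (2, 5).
2*x**2 - 3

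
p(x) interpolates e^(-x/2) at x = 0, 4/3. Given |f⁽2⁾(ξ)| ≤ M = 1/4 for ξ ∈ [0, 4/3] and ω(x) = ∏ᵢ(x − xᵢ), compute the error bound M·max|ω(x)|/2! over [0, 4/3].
1/18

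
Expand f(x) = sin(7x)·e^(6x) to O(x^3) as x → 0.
7*x + 42*x**2 + O(x**3)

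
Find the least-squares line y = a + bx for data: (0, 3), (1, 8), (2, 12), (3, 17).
a = 31/10, b = 23/5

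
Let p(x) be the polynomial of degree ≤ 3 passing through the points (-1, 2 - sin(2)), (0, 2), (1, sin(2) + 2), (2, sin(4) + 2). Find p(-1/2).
-5*sin(2)/8 + sin(4)/16 + 2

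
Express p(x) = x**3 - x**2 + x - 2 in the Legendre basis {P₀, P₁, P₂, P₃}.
(-7/3)P₀ + (8/5)P₁ + (-2/3)P₂ + (2/5)P₃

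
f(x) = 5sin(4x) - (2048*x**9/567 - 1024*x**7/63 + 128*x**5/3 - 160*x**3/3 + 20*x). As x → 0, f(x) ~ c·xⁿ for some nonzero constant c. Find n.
11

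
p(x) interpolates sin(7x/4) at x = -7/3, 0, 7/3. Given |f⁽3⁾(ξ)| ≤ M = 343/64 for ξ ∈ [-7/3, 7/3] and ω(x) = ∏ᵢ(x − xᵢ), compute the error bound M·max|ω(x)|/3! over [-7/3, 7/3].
117649*sqrt(3)/46656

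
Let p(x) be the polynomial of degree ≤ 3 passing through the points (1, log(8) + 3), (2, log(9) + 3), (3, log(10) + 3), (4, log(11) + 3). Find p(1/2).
log(640*11**(11/16)*2**(7/8)*3**(5/8)*5**(5/16)/2673) + 3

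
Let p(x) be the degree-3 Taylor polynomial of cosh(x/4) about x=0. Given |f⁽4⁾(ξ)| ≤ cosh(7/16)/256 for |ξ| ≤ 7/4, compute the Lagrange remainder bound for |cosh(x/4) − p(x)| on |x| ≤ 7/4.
2401*cosh(7/16)/1572864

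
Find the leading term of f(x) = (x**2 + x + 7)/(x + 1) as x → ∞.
x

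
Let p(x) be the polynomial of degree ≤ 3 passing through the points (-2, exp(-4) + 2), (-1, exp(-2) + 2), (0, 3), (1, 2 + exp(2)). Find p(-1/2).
(-1 + 9*exp(2) + (41 - exp(2))*exp(4))*exp(-4)/16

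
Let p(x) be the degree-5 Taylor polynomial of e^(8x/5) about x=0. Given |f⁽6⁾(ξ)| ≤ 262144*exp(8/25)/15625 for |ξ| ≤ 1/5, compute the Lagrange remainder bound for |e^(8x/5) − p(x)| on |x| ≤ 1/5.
16384*exp(8/25)/10986328125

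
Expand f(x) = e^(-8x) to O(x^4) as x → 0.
1 - 8*x + 32*x**2 - 256*x**3/3 + O(x**4)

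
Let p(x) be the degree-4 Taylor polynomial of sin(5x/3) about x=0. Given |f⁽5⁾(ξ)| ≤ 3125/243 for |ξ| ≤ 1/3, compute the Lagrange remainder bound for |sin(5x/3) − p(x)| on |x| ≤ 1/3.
625/1417176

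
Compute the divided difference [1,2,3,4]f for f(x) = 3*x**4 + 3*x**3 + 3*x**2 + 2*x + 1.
33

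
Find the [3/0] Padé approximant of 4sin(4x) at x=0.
-128*x**3/3 + 16*x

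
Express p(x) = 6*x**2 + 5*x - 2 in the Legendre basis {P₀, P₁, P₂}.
(5)P₁ + (4)P₂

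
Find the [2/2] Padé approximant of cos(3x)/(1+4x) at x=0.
(-441*x**2/92 + 6*x/23 + 1)/(3*x**2/4 + 98*x/23 + 1)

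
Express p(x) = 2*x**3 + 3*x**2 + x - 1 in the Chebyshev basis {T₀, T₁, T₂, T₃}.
(1/2)T₀ + (5/2)T₁ + (3/2)T₂ + (1/2)T₃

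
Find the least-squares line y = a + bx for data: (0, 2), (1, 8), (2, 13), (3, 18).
a = 23/10, b = 53/10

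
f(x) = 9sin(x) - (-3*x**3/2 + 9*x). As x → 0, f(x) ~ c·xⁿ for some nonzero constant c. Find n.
5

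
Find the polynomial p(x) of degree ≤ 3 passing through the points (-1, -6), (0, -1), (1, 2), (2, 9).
x**3 - x**2 + 3*x - 1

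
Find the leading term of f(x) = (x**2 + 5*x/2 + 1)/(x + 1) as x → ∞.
x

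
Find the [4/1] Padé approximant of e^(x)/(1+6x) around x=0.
(136033*x**4/3159480 + 65731*x**3/394935 + 26331*x**2/52658 + 131644*x/131645 + 1)/(789869*x/131645 + 1)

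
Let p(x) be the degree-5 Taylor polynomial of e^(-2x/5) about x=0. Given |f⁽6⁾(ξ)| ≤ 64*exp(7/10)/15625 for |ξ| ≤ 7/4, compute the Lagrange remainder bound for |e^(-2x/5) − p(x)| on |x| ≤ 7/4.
117649*exp(7/10)/720000000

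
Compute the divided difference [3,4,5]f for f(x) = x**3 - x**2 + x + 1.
11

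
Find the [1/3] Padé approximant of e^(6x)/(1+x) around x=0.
(x + 1)/(-6*x**3 + 7*x**2 - 4*x + 1)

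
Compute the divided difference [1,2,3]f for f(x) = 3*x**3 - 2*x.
18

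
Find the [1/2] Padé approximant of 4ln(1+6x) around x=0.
24*x/(-3*x**2 + 3*x + 1)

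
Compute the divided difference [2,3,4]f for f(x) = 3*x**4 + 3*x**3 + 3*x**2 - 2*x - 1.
195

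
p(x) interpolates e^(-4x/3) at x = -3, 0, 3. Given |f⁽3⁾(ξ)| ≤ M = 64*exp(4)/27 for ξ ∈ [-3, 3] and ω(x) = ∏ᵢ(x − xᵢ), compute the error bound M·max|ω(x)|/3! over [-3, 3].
64*sqrt(3)*exp(4)/27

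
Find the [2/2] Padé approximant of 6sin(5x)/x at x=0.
(30 - 175*x**2/2)/(5*x**2/4 + 1)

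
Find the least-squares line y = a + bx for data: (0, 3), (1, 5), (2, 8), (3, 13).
a = 23/10, b = 33/10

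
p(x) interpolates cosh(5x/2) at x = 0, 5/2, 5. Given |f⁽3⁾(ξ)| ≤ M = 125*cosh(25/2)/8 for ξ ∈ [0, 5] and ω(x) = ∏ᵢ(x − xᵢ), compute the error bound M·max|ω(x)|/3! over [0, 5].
15625*sqrt(3)*cosh(25/2)/1728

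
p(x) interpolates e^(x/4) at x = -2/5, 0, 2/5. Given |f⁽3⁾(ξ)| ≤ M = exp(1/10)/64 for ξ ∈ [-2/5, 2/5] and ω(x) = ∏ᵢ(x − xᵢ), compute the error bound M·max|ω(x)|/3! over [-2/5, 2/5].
sqrt(3)*exp(1/10)/27000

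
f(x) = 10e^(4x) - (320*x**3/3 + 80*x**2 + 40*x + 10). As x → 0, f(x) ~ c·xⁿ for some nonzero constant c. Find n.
4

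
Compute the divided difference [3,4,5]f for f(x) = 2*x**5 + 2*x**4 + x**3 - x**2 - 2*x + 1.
1525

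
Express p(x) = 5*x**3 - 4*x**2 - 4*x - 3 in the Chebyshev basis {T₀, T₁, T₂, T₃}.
(-5)T₀ + (-1/4)T₁ + (-2)T₂ + (5/4)T₃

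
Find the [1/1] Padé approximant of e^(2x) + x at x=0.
(7*x/3 + 1)/(1 - 2*x/3)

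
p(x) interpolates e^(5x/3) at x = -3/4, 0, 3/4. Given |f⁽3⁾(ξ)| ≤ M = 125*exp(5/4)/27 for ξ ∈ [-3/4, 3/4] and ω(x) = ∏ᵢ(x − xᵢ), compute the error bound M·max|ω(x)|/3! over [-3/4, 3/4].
125*sqrt(3)*exp(5/4)/1728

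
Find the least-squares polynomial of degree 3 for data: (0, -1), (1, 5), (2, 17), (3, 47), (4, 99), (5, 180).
-7/9 + (1177/378)x + (185/252)x² + (127/108)x³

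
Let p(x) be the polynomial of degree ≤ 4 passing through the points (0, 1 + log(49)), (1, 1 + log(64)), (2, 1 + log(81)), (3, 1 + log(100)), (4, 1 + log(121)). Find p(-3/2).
1 + log(1872797819754501433162325209838239048686050199724979277482993169*11**(59/64)*3**(13/16)*5**(15/16)*7**(3/64)/6805647338418769269267492148635364229120000000000000000000000000)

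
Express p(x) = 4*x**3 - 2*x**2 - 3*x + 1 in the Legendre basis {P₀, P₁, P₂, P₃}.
(1/3)P₀ + (-3/5)P₁ + (-4/3)P₂ + (8/5)P₃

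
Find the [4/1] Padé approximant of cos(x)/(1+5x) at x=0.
(x**4/24 - x**2/2 + 1)/(5*x + 1)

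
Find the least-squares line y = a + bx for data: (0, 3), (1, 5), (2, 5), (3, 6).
a = 17/5, b = 9/10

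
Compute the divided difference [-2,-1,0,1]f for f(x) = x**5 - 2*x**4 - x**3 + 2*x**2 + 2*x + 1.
8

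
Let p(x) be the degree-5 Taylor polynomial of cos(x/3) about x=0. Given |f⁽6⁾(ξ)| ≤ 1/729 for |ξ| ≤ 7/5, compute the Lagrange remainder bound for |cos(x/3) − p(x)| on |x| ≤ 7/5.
117649/8201250000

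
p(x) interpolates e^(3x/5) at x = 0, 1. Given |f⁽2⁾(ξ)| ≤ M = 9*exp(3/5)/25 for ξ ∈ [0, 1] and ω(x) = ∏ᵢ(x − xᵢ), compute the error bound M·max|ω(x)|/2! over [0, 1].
9*exp(3/5)/200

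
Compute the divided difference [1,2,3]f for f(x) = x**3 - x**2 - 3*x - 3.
5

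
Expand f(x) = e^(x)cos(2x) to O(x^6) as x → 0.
1 + x - 3*x**2/2 - 11*x**3/6 - 7*x**4/24 + 41*x**5/120 + O(x**6)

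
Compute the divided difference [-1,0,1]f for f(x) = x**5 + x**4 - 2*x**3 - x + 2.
1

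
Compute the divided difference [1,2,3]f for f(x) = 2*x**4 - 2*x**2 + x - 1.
48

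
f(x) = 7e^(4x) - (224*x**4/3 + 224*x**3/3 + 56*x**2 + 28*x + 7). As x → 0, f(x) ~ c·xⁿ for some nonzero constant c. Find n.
5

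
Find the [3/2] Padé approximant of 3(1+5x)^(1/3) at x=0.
(175*x**3/27 + 35*x**2 + 21*x + 3)/(50*x**2/9 + 16*x/3 + 1)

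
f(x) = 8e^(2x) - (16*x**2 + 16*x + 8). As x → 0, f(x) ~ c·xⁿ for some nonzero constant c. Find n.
3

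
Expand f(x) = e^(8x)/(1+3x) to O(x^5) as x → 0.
1 + 5*x + 17*x**2 + 103*x**3/3 + 203*x**4/3 + O(x**5)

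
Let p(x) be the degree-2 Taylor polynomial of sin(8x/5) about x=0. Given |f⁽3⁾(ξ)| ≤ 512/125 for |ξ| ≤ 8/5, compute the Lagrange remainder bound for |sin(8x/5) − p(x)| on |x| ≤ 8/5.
131072/46875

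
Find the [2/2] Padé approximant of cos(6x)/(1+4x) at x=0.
(9*x**2 - 6*x + 1)/(3*x**2 - 2*x + 1)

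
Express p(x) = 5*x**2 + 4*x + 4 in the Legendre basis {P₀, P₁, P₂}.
(17/3)P₀ + (4)P₁ + (10/3)P₂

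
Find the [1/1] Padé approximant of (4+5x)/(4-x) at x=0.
(5*x/4 + 1)/(1 - x/4)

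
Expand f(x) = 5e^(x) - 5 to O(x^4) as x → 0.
5*x + 5*x**2/2 + 5*x**3/6 + O(x**4)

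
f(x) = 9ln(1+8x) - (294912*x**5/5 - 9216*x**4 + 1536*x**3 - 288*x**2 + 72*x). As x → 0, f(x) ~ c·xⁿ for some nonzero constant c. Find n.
6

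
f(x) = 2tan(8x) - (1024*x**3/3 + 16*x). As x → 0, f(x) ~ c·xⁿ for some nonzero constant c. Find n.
5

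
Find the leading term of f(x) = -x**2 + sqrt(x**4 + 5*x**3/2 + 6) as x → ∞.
5*x/4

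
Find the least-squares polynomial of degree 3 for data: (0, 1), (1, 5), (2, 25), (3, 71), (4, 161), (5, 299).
71/63 + (-79/189)x + (265/126)x² + (107/54)x³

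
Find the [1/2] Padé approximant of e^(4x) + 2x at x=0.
(14*x/3 + 1)/(1 - 4*x/3)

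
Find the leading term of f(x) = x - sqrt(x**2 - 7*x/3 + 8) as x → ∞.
7/6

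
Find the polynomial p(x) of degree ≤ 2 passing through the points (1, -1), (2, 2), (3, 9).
2*x**2 - 3*x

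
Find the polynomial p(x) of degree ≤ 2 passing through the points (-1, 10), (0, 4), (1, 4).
3*x**2 - 3*x + 4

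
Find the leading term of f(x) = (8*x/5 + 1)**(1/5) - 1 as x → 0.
8*x/25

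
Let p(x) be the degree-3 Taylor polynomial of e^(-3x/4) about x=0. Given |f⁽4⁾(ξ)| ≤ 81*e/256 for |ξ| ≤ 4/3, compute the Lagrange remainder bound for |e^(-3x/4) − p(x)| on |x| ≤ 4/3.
e/24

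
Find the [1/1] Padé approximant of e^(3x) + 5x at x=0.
(119*x/16 + 1)/(1 - 9*x/16)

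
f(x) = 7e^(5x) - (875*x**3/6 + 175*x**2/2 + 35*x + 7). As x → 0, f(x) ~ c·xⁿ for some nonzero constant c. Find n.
4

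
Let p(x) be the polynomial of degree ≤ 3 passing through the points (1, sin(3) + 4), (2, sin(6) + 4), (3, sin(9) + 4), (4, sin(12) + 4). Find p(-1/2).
105*sin(3)/16 - 35*sin(12)/16 - 189*sin(6)/16 + 135*sin(9)/16 + 4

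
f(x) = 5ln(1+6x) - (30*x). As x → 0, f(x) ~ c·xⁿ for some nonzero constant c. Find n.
2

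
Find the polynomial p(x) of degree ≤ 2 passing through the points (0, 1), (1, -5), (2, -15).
-2*x**2 - 4*x + 1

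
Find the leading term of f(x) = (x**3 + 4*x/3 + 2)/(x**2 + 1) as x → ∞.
x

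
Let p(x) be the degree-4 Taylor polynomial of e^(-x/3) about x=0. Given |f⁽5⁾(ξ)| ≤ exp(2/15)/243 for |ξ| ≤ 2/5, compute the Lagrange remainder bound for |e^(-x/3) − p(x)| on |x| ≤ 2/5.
4*exp(2/15)/11390625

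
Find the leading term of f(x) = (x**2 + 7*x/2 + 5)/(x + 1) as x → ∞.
x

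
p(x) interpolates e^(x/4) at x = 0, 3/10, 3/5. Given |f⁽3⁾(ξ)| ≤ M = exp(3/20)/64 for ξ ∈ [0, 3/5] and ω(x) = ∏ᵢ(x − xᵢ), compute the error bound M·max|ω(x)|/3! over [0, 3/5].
sqrt(3)*exp(3/20)/64000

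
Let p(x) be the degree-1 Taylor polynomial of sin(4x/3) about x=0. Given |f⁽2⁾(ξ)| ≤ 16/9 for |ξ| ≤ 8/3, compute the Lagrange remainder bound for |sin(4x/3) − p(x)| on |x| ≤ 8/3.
512/81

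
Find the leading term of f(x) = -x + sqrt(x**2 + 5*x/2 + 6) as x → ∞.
5/4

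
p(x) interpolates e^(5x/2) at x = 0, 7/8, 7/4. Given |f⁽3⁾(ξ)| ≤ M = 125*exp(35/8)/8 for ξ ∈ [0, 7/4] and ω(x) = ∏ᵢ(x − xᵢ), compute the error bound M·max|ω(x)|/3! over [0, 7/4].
42875*sqrt(3)*exp(35/8)/110592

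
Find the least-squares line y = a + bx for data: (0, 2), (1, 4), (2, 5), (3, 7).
a = 21/10, b = 8/5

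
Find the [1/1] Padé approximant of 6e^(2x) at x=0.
(6*x + 6)/(1 - x)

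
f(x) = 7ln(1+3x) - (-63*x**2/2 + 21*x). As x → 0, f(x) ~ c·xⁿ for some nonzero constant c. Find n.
3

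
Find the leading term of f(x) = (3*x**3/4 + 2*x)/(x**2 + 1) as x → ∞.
3*x/4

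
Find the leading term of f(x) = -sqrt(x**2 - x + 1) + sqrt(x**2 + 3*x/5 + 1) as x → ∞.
4/5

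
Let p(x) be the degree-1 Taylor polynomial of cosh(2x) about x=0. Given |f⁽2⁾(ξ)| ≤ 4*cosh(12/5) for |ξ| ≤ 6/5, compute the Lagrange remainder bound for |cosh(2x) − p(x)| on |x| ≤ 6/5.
72*cosh(12/5)/25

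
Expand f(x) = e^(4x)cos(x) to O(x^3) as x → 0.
1 + 4*x + 15*x**2/2 + O(x**3)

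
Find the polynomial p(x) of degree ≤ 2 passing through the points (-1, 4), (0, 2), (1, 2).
x**2 - x + 2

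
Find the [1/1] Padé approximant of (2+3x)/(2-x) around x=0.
(3*x/2 + 1)/(1 - x/2)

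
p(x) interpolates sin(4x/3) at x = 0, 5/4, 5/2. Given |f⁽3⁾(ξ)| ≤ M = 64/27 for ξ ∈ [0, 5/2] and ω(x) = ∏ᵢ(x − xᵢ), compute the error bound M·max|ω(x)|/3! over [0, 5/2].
125*sqrt(3)/729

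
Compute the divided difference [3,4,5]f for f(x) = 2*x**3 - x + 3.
24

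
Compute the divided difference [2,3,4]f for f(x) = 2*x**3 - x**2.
17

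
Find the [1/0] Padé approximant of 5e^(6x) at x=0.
30*x + 5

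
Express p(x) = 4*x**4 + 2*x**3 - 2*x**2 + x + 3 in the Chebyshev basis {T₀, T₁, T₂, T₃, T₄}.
(7/2)T₀ + (5/2)T₁ + T₂ + (1/2)T₃ + (1/2)T₄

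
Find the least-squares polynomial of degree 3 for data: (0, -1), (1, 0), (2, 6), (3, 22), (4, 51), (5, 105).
-76/63 + (727/378)x + (-43/36)x² + (109/108)x³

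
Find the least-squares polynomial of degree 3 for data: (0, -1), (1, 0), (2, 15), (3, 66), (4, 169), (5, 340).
-16/21 + (-293/126)x + (-13/21)x² + (53/18)x³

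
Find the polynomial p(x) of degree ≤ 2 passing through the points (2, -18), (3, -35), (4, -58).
-3*x**2 - 2*x - 2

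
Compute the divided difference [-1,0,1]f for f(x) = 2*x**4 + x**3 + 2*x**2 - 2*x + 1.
4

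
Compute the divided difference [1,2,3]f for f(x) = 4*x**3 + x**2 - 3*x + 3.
25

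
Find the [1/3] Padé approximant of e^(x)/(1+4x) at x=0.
(15*x/44 + 1)/(169*x**3/264 - 109*x**2/44 + 147*x/44 + 1)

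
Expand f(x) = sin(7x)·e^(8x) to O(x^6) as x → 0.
7*x + 56*x**2 + 1001*x**3/6 + 140*x**4 - 59353*x**5/120 + O(x**6)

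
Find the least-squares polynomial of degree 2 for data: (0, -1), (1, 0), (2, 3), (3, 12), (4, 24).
-4/5 + (-9/5)x + (2)x²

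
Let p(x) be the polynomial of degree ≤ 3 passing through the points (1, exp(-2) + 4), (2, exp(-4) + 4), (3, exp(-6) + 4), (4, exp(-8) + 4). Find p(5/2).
(-exp(6) - 1 + 9*exp(2) + 9*exp(4) + 64*exp(8))*exp(-8)/16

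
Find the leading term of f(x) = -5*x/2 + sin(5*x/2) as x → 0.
-125*x**3/48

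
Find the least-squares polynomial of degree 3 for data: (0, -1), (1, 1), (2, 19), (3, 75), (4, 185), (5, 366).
-50/63 + (-377/189)x + (31/252)x² + (323/108)x³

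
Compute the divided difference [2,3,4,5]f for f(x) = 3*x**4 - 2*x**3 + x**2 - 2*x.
40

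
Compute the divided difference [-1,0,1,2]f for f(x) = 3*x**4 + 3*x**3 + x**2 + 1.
9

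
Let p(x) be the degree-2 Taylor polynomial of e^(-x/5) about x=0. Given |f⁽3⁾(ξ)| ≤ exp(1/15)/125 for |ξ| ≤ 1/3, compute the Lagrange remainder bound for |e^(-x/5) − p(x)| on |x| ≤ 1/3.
exp(1/15)/20250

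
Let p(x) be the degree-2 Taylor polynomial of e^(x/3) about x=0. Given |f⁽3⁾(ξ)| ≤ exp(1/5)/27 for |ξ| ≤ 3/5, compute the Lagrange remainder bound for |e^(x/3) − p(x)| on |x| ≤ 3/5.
exp(1/5)/750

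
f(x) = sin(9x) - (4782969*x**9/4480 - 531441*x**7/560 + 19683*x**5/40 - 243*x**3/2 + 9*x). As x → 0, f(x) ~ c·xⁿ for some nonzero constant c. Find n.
11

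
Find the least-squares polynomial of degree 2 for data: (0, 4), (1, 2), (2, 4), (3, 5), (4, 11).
138/35 + (-181/70)x + (15/14)x²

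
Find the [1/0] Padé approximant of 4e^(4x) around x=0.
16*x + 4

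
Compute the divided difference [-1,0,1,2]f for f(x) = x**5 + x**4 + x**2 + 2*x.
7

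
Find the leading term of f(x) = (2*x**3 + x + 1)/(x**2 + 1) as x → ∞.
2*x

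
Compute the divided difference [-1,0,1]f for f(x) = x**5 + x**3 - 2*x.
0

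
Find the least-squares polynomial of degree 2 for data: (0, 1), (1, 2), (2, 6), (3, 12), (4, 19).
4/5 + (3/5)x + x²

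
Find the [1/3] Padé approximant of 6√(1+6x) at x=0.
(63*x/2 + 6)/(27*x**3/8 - 9*x**2/4 + 9*x/4 + 1)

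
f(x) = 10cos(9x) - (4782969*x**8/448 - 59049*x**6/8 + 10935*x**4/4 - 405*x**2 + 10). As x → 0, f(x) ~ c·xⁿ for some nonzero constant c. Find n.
10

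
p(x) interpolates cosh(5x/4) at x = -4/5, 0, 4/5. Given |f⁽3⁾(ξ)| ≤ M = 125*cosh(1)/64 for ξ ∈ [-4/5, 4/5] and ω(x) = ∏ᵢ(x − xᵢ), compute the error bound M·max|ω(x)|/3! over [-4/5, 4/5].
sqrt(3)*cosh(1)/27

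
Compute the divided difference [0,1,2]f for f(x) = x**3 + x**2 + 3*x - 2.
4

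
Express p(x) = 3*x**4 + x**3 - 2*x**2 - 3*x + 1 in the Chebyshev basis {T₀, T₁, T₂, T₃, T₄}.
(9/8)T₀ + (-9/4)T₁ + (1/2)T₂ + (1/4)T₃ + (3/8)T₄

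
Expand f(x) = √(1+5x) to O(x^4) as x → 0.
1 + 5*x/2 - 25*x**2/8 + 125*x**3/16 + O(x**4)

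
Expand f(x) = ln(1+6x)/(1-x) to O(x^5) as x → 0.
6*x - 12*x**2 + 60*x**3 - 264*x**4 + O(x**5)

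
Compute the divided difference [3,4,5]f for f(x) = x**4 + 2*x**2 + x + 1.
99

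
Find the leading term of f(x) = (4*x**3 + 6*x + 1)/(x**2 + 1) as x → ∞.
4*x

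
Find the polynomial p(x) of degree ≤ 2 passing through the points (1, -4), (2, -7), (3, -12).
-x**2 - 3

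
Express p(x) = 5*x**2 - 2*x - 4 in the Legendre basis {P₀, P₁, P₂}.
(-7/3)P₀ + (-2)P₁ + (10/3)P₂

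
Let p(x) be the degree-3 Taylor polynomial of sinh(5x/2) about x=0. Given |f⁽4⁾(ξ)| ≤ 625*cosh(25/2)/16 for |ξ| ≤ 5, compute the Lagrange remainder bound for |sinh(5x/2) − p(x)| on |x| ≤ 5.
390625*cosh(25/2)/384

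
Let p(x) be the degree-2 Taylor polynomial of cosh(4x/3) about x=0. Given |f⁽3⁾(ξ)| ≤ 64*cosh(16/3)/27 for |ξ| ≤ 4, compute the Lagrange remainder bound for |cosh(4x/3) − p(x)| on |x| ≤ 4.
2048*cosh(16/3)/81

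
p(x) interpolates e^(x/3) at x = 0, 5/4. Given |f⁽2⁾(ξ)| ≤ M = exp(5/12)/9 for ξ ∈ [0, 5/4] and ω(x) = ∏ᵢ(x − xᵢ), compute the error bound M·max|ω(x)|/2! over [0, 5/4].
25*exp(5/12)/1152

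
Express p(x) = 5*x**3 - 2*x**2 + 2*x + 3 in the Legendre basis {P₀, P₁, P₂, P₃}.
(7/3)P₀ + (5)P₁ + (-4/3)P₂ + (2)P₃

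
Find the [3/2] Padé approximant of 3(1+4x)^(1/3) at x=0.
(448*x**3/135 + 112*x**2/5 + 84*x/5 + 3)/(32*x**2/9 + 64*x/15 + 1)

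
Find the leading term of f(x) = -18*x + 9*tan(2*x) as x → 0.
24*x**3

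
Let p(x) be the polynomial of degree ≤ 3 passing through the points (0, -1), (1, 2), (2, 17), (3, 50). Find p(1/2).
-5/8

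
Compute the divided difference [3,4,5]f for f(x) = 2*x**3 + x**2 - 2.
25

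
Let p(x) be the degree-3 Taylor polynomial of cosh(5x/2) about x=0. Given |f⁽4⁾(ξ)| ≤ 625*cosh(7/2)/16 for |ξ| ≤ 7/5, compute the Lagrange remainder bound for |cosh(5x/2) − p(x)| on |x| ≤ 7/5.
2401*cosh(7/2)/384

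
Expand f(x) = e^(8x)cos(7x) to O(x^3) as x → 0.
1 + 8*x + 15*x**2/2 + O(x**3)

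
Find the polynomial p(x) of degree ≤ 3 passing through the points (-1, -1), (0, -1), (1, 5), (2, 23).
x**3 + 3*x**2 + 2*x - 1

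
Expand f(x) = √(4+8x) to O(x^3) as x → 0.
2 + 2*x - x**2 + O(x**3)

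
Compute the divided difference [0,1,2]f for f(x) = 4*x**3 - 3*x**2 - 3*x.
9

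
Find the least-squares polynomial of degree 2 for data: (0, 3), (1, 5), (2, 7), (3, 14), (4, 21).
22/7 + (3/14)x + (15/14)x²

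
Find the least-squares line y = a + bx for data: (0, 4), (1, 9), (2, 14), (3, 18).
a = 21/5, b = 47/10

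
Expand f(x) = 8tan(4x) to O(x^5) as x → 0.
32*x + 512*x**3/3 + O(x**5)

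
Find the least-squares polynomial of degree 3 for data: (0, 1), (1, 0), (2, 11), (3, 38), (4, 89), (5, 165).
67/63 + (-2095/378)x + (895/252)x² + (89/108)x³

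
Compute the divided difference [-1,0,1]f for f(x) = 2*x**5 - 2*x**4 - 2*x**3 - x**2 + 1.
-3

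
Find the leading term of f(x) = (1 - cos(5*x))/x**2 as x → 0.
25/2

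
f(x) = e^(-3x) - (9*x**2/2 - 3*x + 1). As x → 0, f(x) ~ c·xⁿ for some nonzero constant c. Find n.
3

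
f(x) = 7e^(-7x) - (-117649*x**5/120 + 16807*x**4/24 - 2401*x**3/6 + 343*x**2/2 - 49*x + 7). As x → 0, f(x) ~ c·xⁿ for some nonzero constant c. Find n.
6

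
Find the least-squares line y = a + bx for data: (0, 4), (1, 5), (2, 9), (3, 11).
a = 7/2, b = 5/2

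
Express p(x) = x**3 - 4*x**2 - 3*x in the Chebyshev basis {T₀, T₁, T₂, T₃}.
(-2)T₀ + (-9/4)T₁ + (-2)T₂ + (1/4)T₃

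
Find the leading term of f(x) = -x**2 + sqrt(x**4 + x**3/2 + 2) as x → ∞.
x/4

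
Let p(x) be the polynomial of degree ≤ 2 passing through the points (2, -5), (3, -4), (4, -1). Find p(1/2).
-11/4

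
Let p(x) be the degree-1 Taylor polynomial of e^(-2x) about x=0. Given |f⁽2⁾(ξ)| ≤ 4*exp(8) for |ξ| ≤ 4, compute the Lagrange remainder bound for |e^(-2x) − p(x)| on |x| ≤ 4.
32*exp(8)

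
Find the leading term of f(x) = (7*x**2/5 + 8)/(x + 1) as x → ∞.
7*x/5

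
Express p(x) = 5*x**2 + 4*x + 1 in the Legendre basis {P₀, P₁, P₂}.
(8/3)P₀ + (4)P₁ + (10/3)P₂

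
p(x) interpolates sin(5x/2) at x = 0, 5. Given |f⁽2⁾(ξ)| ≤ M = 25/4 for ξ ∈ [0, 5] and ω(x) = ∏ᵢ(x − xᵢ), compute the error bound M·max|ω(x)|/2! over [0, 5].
625/32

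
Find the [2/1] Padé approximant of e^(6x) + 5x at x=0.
(-4*x**2 + 9*x + 1)/(1 - 2*x)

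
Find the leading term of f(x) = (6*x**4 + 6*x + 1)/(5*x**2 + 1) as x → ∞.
6*x**2/5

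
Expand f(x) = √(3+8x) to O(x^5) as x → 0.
sqrt(3) + 4*sqrt(3)*x/3 - 8*sqrt(3)*x**2/9 + 32*sqrt(3)*x**3/27 - 160*sqrt(3)*x**4/81 + O(x**5)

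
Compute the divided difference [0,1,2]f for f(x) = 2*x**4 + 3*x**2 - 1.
17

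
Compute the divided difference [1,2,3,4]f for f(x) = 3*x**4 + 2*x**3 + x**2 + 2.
32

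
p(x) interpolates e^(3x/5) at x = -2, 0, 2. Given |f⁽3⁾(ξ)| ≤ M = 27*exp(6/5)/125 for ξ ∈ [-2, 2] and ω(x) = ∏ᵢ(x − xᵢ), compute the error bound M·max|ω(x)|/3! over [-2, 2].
8*sqrt(3)*exp(6/5)/125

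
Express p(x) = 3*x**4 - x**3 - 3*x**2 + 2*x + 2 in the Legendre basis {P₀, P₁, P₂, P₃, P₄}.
(8/5)P₀ + (7/5)P₁ + (-2/7)P₂ + (-2/5)P₃ + (24/35)P₄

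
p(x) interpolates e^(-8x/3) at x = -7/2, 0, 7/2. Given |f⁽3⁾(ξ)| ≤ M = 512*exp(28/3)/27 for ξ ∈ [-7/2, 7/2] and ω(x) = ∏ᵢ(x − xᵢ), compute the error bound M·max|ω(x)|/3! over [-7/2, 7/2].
21952*sqrt(3)*exp(28/3)/729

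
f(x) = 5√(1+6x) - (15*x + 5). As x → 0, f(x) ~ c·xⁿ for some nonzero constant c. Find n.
2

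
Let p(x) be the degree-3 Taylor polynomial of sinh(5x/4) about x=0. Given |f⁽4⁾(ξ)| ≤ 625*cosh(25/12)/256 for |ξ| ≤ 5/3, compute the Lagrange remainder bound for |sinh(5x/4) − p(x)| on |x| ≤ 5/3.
390625*cosh(25/12)/497664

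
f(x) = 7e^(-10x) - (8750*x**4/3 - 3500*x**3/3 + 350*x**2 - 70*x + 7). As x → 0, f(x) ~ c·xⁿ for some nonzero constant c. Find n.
5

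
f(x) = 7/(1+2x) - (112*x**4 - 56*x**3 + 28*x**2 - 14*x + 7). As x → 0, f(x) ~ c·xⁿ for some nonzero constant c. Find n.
5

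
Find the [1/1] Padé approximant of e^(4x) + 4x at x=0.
(7*x + 1)/(1 - x)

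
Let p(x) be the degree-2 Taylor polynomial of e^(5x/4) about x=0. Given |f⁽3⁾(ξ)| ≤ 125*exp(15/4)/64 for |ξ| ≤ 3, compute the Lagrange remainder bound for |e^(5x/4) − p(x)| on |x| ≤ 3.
1125*exp(15/4)/128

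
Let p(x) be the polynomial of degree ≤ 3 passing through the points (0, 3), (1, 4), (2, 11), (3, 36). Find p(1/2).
7/2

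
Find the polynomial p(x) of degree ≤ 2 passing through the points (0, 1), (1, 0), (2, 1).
x**2 - 2*x + 1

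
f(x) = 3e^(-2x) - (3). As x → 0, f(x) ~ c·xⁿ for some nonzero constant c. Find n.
1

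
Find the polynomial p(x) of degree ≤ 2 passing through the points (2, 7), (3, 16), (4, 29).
2*x**2 - x + 1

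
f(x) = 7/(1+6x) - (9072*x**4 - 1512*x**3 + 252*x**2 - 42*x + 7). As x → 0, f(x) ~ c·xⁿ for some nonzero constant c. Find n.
5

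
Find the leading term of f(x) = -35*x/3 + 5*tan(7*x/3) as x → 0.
1715*x**3/81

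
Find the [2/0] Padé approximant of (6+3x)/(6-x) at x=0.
x**2/9 + 2*x/3 + 1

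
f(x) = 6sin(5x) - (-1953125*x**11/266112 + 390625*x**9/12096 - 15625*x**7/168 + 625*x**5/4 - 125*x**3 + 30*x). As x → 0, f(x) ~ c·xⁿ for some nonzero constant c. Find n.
13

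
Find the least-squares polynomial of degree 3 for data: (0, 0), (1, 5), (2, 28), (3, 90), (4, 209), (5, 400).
3/14 + (5/28)x + (27/28)x² + (3)x³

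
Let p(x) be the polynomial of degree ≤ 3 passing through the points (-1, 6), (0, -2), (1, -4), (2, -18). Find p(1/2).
-21/8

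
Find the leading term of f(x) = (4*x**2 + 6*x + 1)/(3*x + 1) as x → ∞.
4*x/3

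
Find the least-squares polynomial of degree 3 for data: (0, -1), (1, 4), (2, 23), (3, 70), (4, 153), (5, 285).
-58/63 + (125/189)x + (527/252)x² + (199/108)x³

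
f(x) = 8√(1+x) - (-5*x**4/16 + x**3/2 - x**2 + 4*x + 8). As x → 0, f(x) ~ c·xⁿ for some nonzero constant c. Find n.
5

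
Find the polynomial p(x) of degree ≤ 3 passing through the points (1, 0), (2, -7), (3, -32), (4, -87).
-2*x**3 + 3*x**2 - 2*x + 1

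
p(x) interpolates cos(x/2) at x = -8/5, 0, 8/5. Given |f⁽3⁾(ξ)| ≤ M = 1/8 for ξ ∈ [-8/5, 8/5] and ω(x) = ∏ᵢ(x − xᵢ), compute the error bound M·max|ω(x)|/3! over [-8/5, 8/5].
64*sqrt(3)/3375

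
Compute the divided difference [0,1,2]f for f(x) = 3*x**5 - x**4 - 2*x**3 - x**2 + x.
31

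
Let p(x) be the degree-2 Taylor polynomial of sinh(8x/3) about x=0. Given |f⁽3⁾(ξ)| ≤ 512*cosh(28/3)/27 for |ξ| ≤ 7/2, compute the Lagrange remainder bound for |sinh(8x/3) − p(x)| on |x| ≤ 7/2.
10976*cosh(28/3)/81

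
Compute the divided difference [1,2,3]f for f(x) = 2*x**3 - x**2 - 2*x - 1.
11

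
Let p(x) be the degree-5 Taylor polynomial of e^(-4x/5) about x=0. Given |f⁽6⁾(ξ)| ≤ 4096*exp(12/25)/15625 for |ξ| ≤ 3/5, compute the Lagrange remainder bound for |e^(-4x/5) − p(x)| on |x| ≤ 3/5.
20736*exp(12/25)/1220703125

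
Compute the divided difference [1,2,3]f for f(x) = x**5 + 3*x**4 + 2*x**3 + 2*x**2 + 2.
179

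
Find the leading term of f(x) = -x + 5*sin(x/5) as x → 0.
-x**3/150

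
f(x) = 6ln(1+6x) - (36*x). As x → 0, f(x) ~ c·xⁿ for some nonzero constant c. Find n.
2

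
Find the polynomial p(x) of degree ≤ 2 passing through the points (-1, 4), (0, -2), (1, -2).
3*x**2 - 3*x - 2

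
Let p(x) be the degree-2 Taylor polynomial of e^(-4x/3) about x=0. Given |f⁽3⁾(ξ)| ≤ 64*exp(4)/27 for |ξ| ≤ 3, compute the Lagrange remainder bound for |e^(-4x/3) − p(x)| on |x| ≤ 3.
32*exp(4)/3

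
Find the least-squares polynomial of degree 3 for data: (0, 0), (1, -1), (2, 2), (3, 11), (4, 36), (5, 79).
-4/63 + (-19/189)x + (-13/9)x² + (25/27)x³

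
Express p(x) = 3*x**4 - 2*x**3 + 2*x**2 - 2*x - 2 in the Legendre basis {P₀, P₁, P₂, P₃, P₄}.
(-11/15)P₀ + (-16/5)P₁ + (64/21)P₂ + (-4/5)P₃ + (24/35)P₄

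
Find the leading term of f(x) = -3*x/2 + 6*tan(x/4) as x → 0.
x**3/32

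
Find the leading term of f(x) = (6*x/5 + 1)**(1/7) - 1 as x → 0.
6*x/35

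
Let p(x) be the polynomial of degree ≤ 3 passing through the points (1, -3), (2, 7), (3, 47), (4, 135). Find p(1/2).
-19/8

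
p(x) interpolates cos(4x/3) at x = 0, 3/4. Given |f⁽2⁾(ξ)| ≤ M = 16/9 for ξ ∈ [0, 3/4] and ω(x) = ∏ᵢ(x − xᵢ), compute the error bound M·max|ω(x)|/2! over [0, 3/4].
1/8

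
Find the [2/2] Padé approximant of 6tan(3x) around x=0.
18*x/(1 - 3*x**2)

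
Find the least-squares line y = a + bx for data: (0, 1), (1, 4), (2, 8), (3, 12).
a = 7/10, b = 37/10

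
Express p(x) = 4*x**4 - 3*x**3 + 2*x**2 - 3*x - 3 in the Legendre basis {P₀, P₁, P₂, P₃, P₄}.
(-23/15)P₀ + (-24/5)P₁ + (76/21)P₂ + (-6/5)P₃ + (32/35)P₄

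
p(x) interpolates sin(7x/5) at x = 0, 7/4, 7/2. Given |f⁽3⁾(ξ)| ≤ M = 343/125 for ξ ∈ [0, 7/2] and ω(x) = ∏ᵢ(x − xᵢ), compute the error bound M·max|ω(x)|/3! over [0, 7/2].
117649*sqrt(3)/216000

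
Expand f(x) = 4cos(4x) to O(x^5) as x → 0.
4 - 32*x**2 + 128*x**4/3 + O(x**5)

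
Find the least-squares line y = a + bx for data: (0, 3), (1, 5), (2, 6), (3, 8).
a = 31/10, b = 8/5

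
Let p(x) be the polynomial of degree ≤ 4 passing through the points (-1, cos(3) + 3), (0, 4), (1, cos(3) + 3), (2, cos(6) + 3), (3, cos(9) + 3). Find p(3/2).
93*cos(3)/128 - 5*cos(9)/128 + 15*cos(6)/32 + 91/32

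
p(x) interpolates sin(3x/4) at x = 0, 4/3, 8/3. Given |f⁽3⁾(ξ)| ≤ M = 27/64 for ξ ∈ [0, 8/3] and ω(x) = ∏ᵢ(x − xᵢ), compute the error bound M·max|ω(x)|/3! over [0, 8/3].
sqrt(3)/27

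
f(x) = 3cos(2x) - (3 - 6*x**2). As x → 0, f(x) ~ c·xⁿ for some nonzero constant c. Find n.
4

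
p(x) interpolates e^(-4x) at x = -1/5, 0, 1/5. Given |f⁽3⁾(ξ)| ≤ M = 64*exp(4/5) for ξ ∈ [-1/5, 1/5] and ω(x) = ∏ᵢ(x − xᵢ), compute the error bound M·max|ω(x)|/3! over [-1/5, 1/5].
64*sqrt(3)*exp(4/5)/3375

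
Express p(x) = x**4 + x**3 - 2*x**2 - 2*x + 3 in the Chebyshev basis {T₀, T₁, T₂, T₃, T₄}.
(19/8)T₀ + (-5/4)T₁ + (-1/2)T₂ + (1/4)T₃ + (1/8)T₄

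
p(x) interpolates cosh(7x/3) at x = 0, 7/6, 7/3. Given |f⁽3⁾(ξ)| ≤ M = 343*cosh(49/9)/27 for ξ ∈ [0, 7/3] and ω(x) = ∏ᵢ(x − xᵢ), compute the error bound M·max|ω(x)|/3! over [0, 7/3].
117649*sqrt(3)*cosh(49/9)/157464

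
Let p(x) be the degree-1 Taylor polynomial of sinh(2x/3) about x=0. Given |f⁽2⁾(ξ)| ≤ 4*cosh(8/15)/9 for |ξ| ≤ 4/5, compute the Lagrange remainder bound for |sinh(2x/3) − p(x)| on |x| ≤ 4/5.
32*cosh(8/15)/225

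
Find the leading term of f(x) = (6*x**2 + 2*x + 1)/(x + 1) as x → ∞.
6*x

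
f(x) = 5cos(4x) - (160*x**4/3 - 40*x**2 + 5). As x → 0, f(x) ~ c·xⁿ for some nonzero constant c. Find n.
6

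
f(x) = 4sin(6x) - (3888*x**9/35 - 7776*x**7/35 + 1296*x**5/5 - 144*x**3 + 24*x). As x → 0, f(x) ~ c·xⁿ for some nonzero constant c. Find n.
11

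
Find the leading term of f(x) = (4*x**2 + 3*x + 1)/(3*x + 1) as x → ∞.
4*x/3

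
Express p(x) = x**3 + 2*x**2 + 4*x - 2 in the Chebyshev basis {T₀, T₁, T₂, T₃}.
-T₀ + (19/4)T₁ + T₂ + (1/4)T₃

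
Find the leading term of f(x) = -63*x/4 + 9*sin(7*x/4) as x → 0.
-1029*x**3/128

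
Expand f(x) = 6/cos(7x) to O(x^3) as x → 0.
6 + 147*x**2 + O(x**3)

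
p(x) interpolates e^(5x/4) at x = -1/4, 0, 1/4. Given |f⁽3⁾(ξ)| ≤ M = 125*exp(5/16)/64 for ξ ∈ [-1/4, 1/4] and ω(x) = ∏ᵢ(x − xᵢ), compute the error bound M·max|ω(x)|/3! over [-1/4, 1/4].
125*sqrt(3)*exp(5/16)/110592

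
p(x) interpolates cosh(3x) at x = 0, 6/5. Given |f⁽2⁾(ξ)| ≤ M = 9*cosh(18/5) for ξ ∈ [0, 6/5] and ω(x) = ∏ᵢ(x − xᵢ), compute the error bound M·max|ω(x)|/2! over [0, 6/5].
81*cosh(18/5)/50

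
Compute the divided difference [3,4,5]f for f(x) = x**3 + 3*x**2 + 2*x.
15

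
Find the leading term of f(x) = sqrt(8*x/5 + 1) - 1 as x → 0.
4*x/5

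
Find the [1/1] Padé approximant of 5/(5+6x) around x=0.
1/(6*x/5 + 1)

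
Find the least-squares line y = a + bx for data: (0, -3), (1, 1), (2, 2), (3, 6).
a = -27/10, b = 14/5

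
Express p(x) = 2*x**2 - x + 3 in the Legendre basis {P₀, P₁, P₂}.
(11/3)P₀ - P₁ + (4/3)P₂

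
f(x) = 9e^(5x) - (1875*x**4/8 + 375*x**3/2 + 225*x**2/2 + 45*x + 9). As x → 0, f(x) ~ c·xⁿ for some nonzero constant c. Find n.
5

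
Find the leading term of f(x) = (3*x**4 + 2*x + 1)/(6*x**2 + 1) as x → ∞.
x**2/2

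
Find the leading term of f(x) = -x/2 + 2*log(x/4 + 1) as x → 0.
-x**2/16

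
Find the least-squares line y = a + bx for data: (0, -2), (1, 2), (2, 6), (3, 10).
a = -2, b = 4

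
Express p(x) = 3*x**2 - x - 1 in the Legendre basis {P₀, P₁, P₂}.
-P₁ + (2)P₂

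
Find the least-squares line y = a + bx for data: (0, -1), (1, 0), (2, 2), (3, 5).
a = -3/2, b = 2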